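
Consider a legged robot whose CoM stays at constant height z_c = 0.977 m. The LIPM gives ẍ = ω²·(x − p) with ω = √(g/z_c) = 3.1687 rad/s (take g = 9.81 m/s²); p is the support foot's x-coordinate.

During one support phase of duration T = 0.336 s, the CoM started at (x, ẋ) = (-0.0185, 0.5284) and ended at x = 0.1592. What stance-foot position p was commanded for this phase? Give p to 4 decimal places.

p = 0.0383

ωT = 3.1687·0.336 = 1.064683; cosh(ωT) = 1.622379, sinh(ωT) = 1.277542
x(T) = p + (x₀−p)·cosh(ωT) + (ẋ₀/ω)·sinh(ωT) ⇒ p·(1 − cosh) = x(T) − x₀·cosh − (ẋ₀/ω)·sinh
numerator   = 0.1592 − (-0.0185)·1.622379 − (0.5284/3.1687)·1.277542 = -0.023824
denominator = 1 − 1.622379 = -0.622379
p = -0.023824 / -0.622379 = 0.0383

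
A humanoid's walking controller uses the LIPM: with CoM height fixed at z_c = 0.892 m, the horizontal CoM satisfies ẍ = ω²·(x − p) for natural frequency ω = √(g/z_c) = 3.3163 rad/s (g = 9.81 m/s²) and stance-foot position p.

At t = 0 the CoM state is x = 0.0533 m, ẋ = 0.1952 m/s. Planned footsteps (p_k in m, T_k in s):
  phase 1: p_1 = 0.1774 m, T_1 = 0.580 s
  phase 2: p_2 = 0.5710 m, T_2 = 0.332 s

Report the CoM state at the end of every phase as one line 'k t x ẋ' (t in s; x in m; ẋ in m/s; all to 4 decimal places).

1 0.5800 -0.0592 -0.6961
2 0.9120 -0.7621 -3.9575

phase 1: p=0.1774, T=0.580, ωT=1.923454, cosh=3.495330, sinh=3.349229; start (x,ẋ)=(0.053300, 0.195200) → end (x,ẋ)=(-0.059232, -0.696096)
phase 2: p=0.5710, T=0.332, ωT=1.101012, cosh=1.669871, sinh=1.337336; start (x,ẋ)=(-0.059232, -0.696096) → end (x,ẋ)=(-0.762115, -3.957475)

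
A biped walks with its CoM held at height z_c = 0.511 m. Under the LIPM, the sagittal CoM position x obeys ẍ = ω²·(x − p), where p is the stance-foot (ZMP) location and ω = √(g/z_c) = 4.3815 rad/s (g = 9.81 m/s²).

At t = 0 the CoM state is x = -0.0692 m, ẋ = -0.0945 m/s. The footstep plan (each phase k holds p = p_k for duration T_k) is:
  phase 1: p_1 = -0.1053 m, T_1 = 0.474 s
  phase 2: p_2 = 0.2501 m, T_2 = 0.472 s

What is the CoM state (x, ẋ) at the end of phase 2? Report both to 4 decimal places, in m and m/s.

x = -0.7189, ẋ = -4.0526

phase 1: p=-0.1053, T=0.474, ωT=2.076831, cosh=4.052235, sinh=3.926908; start (x,ẋ)=(-0.069200, -0.094500) → end (x,ẋ)=(-0.043710, 0.238191)
phase 2: p=0.2501, T=0.472, ωT=2.068068, cosh=4.017978, sinh=3.891549; start (x,ẋ)=(-0.043710, 0.238191) → end (x,ẋ)=(-0.718865, -4.052649)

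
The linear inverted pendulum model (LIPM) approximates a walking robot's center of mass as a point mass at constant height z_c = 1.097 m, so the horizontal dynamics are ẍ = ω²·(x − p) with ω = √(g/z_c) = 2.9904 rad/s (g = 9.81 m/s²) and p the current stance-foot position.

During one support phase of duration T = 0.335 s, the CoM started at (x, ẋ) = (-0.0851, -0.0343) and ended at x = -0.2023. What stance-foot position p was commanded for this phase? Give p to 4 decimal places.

ωT = 2.9904·0.335 = 1.001784; cosh(ωT) = 1.545180, sinh(ωT) = 1.177956
x(T) = p + (x₀−p)·cosh(ωT) + (ẋ₀/ω)·sinh(ωT) ⇒ p·(1 − cosh) = x(T) − x₀·cosh − (ẋ₀/ω)·sinh
numerator   = -0.2023 − (-0.0851)·1.545180 − (-0.0343/2.9904)·1.177956 = -0.057294
denominator = 1 − 1.545180 = -0.545180
p = -0.057294 / -0.545180 = 0.1051

p = 0.1051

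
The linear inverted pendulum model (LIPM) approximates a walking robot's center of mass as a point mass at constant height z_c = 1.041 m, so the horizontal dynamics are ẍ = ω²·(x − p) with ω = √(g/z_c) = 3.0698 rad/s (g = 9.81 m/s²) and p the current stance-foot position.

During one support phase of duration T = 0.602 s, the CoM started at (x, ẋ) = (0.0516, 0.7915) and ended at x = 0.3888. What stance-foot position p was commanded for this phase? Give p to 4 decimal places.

p = 0.2562

ωT = 3.0698·0.602 = 1.848020; cosh(ωT) = 3.252393, sinh(ωT) = 3.094844
x(T) = p + (x₀−p)·cosh(ωT) + (ẋ₀/ω)·sinh(ωT) ⇒ p·(1 − cosh) = x(T) − x₀·cosh − (ẋ₀/ω)·sinh
numerator   = 0.3888 − (0.0516)·3.252393 − (0.7915/3.0698)·3.094844 = -0.576981
denominator = 1 − 3.252393 = -2.252393
p = -0.576981 / -2.252393 = 0.2562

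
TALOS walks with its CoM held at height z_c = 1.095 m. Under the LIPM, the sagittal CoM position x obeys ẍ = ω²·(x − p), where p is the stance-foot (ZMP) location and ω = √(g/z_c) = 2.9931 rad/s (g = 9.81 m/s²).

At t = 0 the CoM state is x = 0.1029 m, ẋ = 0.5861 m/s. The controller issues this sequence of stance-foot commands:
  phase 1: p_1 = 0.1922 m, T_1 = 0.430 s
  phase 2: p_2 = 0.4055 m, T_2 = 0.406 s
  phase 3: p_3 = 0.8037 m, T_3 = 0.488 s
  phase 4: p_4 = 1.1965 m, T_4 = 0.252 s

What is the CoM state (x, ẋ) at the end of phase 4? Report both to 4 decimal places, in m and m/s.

x = 1.4997, ẋ = 1.6190

phase 1: p=0.1922, T=0.430, ωT=1.287033, cosh=1.949056, sinh=1.672968; start (x,ẋ)=(0.102900, 0.586100) → end (x,ẋ)=(0.345745, 0.695185)
phase 2: p=0.4055, T=0.406, ωT=1.215199, cosh=1.833807, sinh=1.537156; start (x,ẋ)=(0.345745, 0.695185) → end (x,ẋ)=(0.652944, 0.999910)
phase 3: p=0.8037, T=0.488, ωT=1.460633, cosh=2.270387, sinh=2.038298; start (x,ẋ)=(0.652944, 0.999910) → end (x,ẋ)=(1.142363, 1.350447)
phase 4: p=1.1965, T=0.252, ωT=0.754261, cosh=1.298199, sinh=0.827841; start (x,ẋ)=(1.142363, 1.350447) → end (x,ẋ)=(1.499731, 1.619009)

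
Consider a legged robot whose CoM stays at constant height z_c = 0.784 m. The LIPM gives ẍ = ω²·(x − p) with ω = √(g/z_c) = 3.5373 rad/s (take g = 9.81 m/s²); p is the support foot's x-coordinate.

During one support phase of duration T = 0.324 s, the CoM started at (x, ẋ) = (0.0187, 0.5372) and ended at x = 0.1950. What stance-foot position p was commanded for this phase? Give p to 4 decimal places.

ωT = 3.5373·0.324 = 1.146085; cosh(ωT) = 1.731866, sinh(ωT) = 1.413987
x(T) = p + (x₀−p)·cosh(ωT) + (ẋ₀/ω)·sinh(ωT) ⇒ p·(1 − cosh) = x(T) − x₀·cosh − (ẋ₀/ω)·sinh
numerator   = 0.1950 − (0.0187)·1.731866 − (0.5372/3.5373)·1.413987 = -0.052124
denominator = 1 − 1.731866 = -0.731866
p = -0.052124 / -0.731866 = 0.0712

p = 0.0712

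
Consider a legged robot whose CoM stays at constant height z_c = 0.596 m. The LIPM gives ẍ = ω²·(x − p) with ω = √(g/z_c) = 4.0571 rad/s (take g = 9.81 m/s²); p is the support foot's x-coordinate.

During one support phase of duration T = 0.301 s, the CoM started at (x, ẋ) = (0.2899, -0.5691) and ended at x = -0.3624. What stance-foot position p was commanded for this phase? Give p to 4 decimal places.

ωT = 4.0571·0.301 = 1.221187; cosh(ωT) = 1.843045, sinh(ωT) = 1.548166
x(T) = p + (x₀−p)·cosh(ωT) + (ẋ₀/ω)·sinh(ωT) ⇒ p·(1 − cosh) = x(T) − x₀·cosh − (ẋ₀/ω)·sinh
numerator   = -0.3624 − (0.2899)·1.843045 − (-0.5691/4.0571)·1.548166 = -0.679534
denominator = 1 − 1.843045 = -0.843045
p = -0.679534 / -0.843045 = 0.8060

p = 0.8060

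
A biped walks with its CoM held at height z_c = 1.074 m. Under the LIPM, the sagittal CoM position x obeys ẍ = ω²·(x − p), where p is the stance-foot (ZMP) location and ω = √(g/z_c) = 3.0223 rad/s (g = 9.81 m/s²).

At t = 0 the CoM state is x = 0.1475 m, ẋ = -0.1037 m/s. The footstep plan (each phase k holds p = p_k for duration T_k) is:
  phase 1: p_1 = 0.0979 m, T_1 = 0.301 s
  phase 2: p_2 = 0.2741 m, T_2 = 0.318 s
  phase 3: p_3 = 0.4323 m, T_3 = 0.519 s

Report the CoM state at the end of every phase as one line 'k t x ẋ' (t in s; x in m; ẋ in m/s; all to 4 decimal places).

1 0.3010 0.1338 0.0063
2 0.6190 0.0662 -0.4638
3 1.1380 -0.8369 -3.7019

phase 1: p=0.0979, T=0.301, ωT=0.909712, cosh=1.443124, sinh=1.040484; start (x,ẋ)=(0.147500, -0.103700) → end (x,ẋ)=(0.133778, 0.006323)
phase 2: p=0.2741, T=0.318, ωT=0.961091, cosh=1.498512, sinh=1.116037; start (x,ẋ)=(0.133778, 0.006323) → end (x,ẋ)=(0.066161, -0.463830)
phase 3: p=0.4323, T=0.519, ωT=1.568574, cosh=2.504070, sinh=2.295728; start (x,ẋ)=(0.066161, -0.463830) → end (x,ẋ)=(-0.836861, -3.701873)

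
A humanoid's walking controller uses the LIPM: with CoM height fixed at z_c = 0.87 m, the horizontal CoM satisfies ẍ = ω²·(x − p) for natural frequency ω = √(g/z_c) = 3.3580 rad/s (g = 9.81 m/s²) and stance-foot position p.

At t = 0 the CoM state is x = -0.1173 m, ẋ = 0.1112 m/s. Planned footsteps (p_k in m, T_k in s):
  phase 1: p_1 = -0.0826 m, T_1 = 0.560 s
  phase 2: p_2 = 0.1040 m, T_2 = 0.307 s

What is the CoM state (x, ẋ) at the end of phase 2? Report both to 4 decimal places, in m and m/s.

phase 1: p=-0.0826, T=0.560, ωT=1.880480, cosh=3.354584, sinh=3.202067; start (x,ẋ)=(-0.117300, 0.111200) → end (x,ẋ)=(-0.092968, -0.000083)
phase 2: p=0.1040, T=0.307, ωT=1.030906, cosh=1.580144, sinh=1.223461; start (x,ẋ)=(-0.092968, -0.000083) → end (x,ẋ)=(-0.207268, -0.809350)

x = -0.2073, ẋ = -0.8094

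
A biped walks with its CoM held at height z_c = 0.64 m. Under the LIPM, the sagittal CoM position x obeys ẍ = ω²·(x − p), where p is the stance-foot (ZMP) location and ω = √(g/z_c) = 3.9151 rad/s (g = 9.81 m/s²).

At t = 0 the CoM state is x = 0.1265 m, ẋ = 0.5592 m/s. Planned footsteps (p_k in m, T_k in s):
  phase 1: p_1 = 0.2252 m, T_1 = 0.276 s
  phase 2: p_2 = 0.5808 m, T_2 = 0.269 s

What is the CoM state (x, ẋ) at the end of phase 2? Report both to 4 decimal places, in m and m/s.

phase 1: p=0.2252, T=0.276, ωT=1.080568, cosh=1.642877, sinh=1.303474; start (x,ẋ)=(0.126500, 0.559200) → end (x,ẋ)=(0.249225, 0.415008)
phase 2: p=0.5808, T=0.269, ωT=1.053162, cosh=1.607767, sinh=1.258934; start (x,ẋ)=(0.249225, 0.415008) → end (x,ẋ)=(0.181155, -0.967047)

x = 0.1812, ẋ = -0.9670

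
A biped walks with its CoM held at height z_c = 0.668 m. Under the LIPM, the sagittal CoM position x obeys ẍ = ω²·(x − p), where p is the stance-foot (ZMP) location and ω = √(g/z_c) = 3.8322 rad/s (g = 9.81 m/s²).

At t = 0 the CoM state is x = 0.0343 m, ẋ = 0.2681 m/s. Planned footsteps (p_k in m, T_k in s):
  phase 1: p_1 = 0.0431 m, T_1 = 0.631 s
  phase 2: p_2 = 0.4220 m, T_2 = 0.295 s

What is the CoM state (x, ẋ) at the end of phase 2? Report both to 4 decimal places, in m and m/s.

x = 0.8361, ẋ = 2.0642

phase 1: p=0.0431, T=0.631, ωT=2.418118, cosh=5.656903, sinh=5.567814; start (x,ẋ)=(0.034300, 0.268100) → end (x,ẋ)=(0.382842, 1.328850)
phase 2: p=0.4220, T=0.295, ωT=1.130499, cosh=1.710037, sinh=1.387165; start (x,ẋ)=(0.382842, 1.328850) → end (x,ẋ)=(0.836051, 2.064226)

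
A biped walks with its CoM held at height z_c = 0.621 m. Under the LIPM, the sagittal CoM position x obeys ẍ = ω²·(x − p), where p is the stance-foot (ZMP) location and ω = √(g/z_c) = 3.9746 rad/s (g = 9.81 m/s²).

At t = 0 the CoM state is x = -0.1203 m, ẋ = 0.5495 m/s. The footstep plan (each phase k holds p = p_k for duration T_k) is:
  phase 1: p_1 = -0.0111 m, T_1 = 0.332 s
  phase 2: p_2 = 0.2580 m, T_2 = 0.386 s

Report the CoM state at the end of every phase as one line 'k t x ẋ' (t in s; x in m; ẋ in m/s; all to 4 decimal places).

phase 1: p=-0.0111, T=0.332, ωT=1.319567, cosh=2.004526, sinh=1.737275; start (x,ẋ)=(-0.120300, 0.549500) → end (x,ẋ)=(0.010189, 0.347464)
phase 2: p=0.2580, T=0.386, ωT=1.534196, cosh=2.426611, sinh=2.210982; start (x,ẋ)=(0.010189, 0.347464) → end (x,ẋ)=(-0.150054, -1.334545)

1 0.3320 0.0102 0.3475
2 0.7180 -0.1501 -1.3345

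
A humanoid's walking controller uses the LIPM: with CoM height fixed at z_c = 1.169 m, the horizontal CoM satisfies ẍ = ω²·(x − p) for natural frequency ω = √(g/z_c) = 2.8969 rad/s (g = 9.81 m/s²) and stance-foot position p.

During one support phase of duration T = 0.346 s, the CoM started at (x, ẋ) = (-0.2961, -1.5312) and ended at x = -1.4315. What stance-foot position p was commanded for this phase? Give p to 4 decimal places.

p = 0.6425

ωT = 2.8969·0.346 = 1.002327; cosh(ωT) = 1.545820, sinh(ωT) = 1.178796
x(T) = p + (x₀−p)·cosh(ωT) + (ẋ₀/ω)·sinh(ωT) ⇒ p·(1 − cosh) = x(T) − x₀·cosh − (ẋ₀/ω)·sinh
numerator   = -1.4315 − (-0.2961)·1.545820 − (-1.5312/2.8969)·1.178796 = -0.350713
denominator = 1 − 1.545820 = -0.545820
p = -0.350713 / -0.545820 = 0.6425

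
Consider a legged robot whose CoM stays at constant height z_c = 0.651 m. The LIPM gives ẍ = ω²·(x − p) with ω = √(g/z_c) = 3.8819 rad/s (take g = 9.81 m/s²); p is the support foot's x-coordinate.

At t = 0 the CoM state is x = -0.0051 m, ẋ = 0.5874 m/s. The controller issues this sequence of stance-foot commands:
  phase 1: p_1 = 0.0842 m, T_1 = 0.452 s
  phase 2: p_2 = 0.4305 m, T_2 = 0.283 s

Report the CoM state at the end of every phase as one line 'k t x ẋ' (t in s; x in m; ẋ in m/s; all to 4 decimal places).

phase 1: p=0.0842, T=0.452, ωT=1.754619, cosh=2.977108, sinh=2.804135; start (x,ẋ)=(-0.005100, 0.587400) → end (x,ẋ)=(0.242659, 0.776690)
phase 2: p=0.4305, T=0.283, ωT=1.098578, cosh=1.666621, sinh=1.333276; start (x,ẋ)=(0.242659, 0.776690) → end (x,ẋ)=(0.384202, 0.322251)

1 0.4520 0.2427 0.7767
2 0.7350 0.3842 0.3223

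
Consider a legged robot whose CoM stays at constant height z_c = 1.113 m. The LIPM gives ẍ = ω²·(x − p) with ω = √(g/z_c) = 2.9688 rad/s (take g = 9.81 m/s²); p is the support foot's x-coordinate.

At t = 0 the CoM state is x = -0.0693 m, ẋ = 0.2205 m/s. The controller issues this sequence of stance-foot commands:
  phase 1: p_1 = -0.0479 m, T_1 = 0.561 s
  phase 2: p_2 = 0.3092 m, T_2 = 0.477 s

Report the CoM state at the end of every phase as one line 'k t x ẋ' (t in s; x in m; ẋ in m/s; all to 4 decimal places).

phase 1: p=-0.0479, T=0.561, ωT=1.665497, cosh=2.738698, sinh=2.549602; start (x,ẋ)=(-0.069300, 0.220500) → end (x,ẋ)=(0.082857, 0.441901)
phase 2: p=0.3092, T=0.477, ωT=1.416118, cosh=2.181872, sinh=1.939218; start (x,ẋ)=(0.082857, 0.441901) → end (x,ẋ)=(0.103998, -0.338920)

1 0.5610 0.0829 0.4419
2 1.0380 0.1040 -0.3389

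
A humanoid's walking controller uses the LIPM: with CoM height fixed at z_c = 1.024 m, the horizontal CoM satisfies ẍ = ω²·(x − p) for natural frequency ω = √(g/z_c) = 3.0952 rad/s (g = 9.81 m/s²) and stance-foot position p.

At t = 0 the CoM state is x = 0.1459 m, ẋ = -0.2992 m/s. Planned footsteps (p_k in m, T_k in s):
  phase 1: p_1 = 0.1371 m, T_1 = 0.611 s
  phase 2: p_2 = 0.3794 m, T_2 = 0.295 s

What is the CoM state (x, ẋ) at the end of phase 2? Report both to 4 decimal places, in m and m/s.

phase 1: p=0.1371, T=0.611, ωT=1.891167, cosh=3.388997, sinh=3.238102; start (x,ẋ)=(0.145900, -0.299200) → end (x,ẋ)=(-0.146091, -0.925789)
phase 2: p=0.3794, T=0.295, ωT=0.913084, cosh=1.446640, sinh=1.045356; start (x,ẋ)=(-0.146091, -0.925789) → end (x,ẋ)=(-0.693467, -3.039554)

x = -0.6935, ẋ = -3.0396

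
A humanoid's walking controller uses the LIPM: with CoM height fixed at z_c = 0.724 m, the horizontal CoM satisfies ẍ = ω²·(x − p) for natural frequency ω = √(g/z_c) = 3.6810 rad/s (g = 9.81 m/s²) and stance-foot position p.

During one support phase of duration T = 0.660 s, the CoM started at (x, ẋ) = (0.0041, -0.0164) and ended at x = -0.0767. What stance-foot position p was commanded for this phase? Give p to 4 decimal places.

ωT = 3.6810·0.660 = 2.429460; cosh(ωT) = 5.720417, sinh(ωT) = 5.632333
x(T) = p + (x₀−p)·cosh(ωT) + (ẋ₀/ω)·sinh(ωT) ⇒ p·(1 − cosh) = x(T) − x₀·cosh − (ẋ₀/ω)·sinh
numerator   = -0.0767 − (0.0041)·5.720417 − (-0.0164/3.6810)·5.632333 = -0.075060
denominator = 1 − 5.720417 = -4.720417
p = -0.075060 / -4.720417 = 0.0159

p = 0.0159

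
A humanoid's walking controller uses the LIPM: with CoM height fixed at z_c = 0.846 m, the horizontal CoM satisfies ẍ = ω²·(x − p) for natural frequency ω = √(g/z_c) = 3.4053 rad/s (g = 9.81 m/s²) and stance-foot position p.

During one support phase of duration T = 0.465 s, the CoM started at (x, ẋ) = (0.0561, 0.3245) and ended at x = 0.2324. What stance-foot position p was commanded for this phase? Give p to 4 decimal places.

ωT = 3.4053·0.465 = 1.583465; cosh(ωT) = 2.538534, sinh(ωT) = 2.333271
x(T) = p + (x₀−p)·cosh(ωT) + (ẋ₀/ω)·sinh(ωT) ⇒ p·(1 − cosh) = x(T) − x₀·cosh − (ẋ₀/ω)·sinh
numerator   = 0.2324 − (0.0561)·2.538534 − (0.3245/3.4053)·2.333271 = -0.132355
denominator = 1 − 2.538534 = -1.538534
p = -0.132355 / -1.538534 = 0.0860

p = 0.0860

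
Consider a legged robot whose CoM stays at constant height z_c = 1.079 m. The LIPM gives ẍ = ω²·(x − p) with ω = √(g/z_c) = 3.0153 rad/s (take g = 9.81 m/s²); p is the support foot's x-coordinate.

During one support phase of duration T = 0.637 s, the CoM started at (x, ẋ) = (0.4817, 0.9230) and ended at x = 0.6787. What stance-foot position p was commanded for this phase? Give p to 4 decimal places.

ωT = 3.0153·0.637 = 1.920746; cosh(ωT) = 3.486274, sinh(ωT) = 3.339776
x(T) = p + (x₀−p)·cosh(ωT) + (ẋ₀/ω)·sinh(ωT) ⇒ p·(1 − cosh) = x(T) − x₀·cosh − (ẋ₀/ω)·sinh
numerator   = 0.6787 − (0.4817)·3.486274 − (0.9230/3.0153)·3.339776 = -2.022962
denominator = 1 − 3.486274 = -2.486274
p = -2.022962 / -2.486274 = 0.8137

p = 0.8137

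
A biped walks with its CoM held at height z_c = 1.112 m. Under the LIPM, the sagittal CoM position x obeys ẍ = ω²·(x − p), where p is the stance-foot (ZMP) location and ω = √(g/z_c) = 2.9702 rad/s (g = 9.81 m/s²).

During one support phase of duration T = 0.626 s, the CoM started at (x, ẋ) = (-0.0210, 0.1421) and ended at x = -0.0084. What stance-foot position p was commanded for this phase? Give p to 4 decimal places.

ωT = 2.9702·0.626 = 1.859345; cosh(ωT) = 3.287653, sinh(ωT) = 3.131879
x(T) = p + (x₀−p)·cosh(ωT) + (ẋ₀/ω)·sinh(ωT) ⇒ p·(1 − cosh) = x(T) − x₀·cosh − (ẋ₀/ω)·sinh
numerator   = -0.0084 − (-0.0210)·3.287653 − (0.1421/2.9702)·3.131879 = -0.089194
denominator = 1 − 3.287653 = -2.287653
p = -0.089194 / -2.287653 = 0.0390

p = 0.0390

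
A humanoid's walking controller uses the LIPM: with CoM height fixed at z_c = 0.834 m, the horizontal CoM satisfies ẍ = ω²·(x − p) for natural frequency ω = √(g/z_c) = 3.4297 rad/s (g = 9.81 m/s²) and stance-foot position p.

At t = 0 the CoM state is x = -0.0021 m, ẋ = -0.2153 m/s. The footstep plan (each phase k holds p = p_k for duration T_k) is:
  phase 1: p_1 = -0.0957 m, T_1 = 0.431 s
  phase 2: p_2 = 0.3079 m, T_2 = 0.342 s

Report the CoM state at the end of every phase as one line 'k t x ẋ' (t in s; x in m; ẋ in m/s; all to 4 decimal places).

phase 1: p=-0.0957, T=0.431, ωT=1.478201, cosh=2.306548, sinh=2.078500; start (x,ẋ)=(-0.002100, -0.215300) → end (x,ẋ)=(-0.010285, 0.170640)
phase 2: p=0.3079, T=0.342, ωT=1.172957, cosh=1.770493, sinh=1.461043; start (x,ẋ)=(-0.010285, 0.170640) → end (x,ẋ)=(-0.182753, -1.292289)

1 0.4310 -0.0103 0.1706
2 0.7730 -0.1828 -1.2923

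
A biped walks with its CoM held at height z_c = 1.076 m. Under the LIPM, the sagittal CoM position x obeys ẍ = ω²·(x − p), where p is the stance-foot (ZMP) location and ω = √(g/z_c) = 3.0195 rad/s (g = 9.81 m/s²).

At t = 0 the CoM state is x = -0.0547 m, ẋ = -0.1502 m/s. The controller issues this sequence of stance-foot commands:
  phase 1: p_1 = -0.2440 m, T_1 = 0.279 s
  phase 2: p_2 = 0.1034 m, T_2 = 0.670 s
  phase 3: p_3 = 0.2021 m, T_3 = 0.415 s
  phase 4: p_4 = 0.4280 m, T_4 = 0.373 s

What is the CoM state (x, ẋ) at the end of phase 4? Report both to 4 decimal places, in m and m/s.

x = -1.4490, ẋ = -5.4098

phase 1: p=-0.2440, T=0.279, ωT=0.842441, cosh=1.376343, sinh=0.945684; start (x,ẋ)=(-0.054700, -0.150200) → end (x,ẋ)=(-0.030500, 0.333818)
phase 2: p=0.1034, T=0.670, ωT=2.023065, cosh=3.846857, sinh=3.714608; start (x,ẋ)=(-0.030500, 0.333818) → end (x,ẋ)=(-0.001028, -0.217704)
phase 3: p=0.2021, T=0.415, ωT=1.253092, cosh=1.893387, sinh=1.607767; start (x,ẋ)=(-0.001028, -0.217704) → end (x,ẋ)=(-0.298419, -1.398314)
phase 4: p=0.4280, T=0.373, ωT=1.126273, cosh=1.704191, sinh=1.379951; start (x,ẋ)=(-0.298419, -1.398314) → end (x,ẋ)=(-1.449004, -5.409809)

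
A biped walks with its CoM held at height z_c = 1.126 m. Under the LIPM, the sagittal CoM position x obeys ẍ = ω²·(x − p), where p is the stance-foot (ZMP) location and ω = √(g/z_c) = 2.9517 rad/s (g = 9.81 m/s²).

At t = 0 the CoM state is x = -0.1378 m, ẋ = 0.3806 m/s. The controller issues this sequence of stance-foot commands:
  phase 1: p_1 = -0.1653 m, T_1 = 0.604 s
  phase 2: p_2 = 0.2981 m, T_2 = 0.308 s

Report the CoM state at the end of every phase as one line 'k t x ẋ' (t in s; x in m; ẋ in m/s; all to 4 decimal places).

phase 1: p=-0.1653, T=0.604, ωT=1.782827, cosh=3.057402, sinh=2.889240; start (x,ẋ)=(-0.137800, 0.380600) → end (x,ẋ)=(0.291325, 1.398172)
phase 2: p=0.2981, T=0.308, ωT=0.909124, cosh=1.442512, sinh=1.039635; start (x,ẋ)=(0.291325, 1.398172) → end (x,ẋ)=(0.780785, 1.996089)

1 0.6040 0.2913 1.3982
2 0.9120 0.7808 1.9961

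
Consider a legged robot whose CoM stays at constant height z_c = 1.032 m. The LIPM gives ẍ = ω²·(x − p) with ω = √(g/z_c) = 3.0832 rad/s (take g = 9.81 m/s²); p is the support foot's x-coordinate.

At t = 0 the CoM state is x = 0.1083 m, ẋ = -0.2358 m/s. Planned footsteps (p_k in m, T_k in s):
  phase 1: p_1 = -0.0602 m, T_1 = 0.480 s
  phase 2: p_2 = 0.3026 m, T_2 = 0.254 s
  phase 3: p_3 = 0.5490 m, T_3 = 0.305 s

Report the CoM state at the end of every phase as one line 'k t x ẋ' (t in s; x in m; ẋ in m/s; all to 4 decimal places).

1 0.4800 0.1698 0.5372
2 0.7340 0.2778 0.3560
3 1.0390 0.2740 -0.3822

phase 1: p=-0.0602, T=0.480, ωT=1.479936, cosh=2.310158, sinh=2.082506; start (x,ẋ)=(0.108300, -0.235800) → end (x,ẋ)=(0.169794, 0.537167)
phase 2: p=0.3026, T=0.254, ωT=0.783133, cosh=1.322645, sinh=0.865672; start (x,ẋ)=(0.169794, 0.537167) → end (x,ẋ)=(0.277765, 0.356015)
phase 3: p=0.5490, T=0.305, ωT=0.940376, cosh=1.475713, sinh=1.085232; start (x,ẋ)=(0.277765, 0.356015) → end (x,ẋ)=(0.274046, -0.382172)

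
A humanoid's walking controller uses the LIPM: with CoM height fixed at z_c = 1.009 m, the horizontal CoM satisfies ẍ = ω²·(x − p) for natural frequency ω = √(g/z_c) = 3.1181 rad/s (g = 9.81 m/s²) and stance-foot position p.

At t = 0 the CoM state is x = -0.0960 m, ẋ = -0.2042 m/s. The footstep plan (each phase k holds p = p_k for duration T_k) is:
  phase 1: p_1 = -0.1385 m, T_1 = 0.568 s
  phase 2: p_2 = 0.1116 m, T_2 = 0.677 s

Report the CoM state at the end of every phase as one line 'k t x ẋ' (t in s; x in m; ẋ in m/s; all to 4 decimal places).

phase 1: p=-0.1385, T=0.568, ωT=1.771081, cosh=3.023676, sinh=2.853527; start (x,ẋ)=(-0.096000, -0.204200) → end (x,ẋ)=(-0.196867, -0.239287)
phase 2: p=0.1116, T=0.677, ωT=2.110954, cosh=4.188617, sinh=4.067494; start (x,ẋ)=(-0.196867, -0.239287) → end (x,ẋ)=(-1.492596, -4.914528)

1 0.5680 -0.1969 -0.2393
2 1.2450 -1.4926 -4.9145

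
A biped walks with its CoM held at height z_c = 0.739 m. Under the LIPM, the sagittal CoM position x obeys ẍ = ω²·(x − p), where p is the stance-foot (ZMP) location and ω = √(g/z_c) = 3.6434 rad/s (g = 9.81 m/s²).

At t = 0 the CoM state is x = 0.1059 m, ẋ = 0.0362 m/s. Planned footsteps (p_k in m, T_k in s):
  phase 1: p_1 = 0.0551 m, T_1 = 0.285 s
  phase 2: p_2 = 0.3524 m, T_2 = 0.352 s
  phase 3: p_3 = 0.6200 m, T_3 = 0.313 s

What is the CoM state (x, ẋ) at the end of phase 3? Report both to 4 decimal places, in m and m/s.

phase 1: p=0.0551, T=0.285, ωT=1.038369, cosh=1.589319, sinh=1.235287; start (x,ẋ)=(0.105900, 0.036200) → end (x,ẋ)=(0.148111, 0.286166)
phase 2: p=0.3524, T=0.352, ωT=1.282477, cosh=1.941454, sinh=1.664105; start (x,ẋ)=(0.148111, 0.286166) → end (x,ẋ)=(0.086487, -0.683026)
phase 3: p=0.6200, T=0.313, ωT=1.140384, cosh=1.723833, sinh=1.404137; start (x,ẋ)=(0.086487, -0.683026) → end (x,ẋ)=(-0.562920, -3.906785)

x = -0.5629, ẋ = -3.9068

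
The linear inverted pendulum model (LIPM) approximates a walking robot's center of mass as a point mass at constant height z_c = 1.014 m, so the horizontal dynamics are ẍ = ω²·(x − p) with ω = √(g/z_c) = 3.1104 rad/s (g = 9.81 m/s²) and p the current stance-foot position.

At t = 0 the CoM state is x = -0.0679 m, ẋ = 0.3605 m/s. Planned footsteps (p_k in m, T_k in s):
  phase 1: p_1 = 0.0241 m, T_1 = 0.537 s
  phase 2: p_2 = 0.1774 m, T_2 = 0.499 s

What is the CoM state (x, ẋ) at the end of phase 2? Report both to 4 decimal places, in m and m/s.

phase 1: p=0.0241, T=0.537, ωT=1.670285, cosh=2.750937, sinh=2.562744; start (x,ẋ)=(-0.067900, 0.360500) → end (x,ẋ)=(0.068040, 0.258366)
phase 2: p=0.1774, T=0.499, ωT=1.552090, cosh=2.466565, sinh=2.254760; start (x,ẋ)=(0.068040, 0.258366) → end (x,ẋ)=(0.094948, -0.129690)

x = 0.0949, ẋ = -0.1297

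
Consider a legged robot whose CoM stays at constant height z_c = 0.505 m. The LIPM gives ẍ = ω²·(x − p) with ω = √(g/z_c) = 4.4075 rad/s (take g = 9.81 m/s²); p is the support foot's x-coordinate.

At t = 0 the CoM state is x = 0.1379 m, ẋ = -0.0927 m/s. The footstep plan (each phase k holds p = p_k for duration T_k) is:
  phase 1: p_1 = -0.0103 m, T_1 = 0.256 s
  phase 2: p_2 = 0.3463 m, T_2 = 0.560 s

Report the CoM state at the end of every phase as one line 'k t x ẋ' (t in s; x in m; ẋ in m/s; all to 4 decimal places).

phase 1: p=-0.0103, T=0.256, ωT=1.128320, cosh=1.707018, sinh=1.383442; start (x,ẋ)=(0.137900, -0.092700) → end (x,ẋ)=(0.213583, 0.745412)
phase 2: p=0.3463, T=0.560, ωT=2.468200, cosh=5.942961, sinh=5.858224; start (x,ẋ)=(0.213583, 0.745412) → end (x,ẋ)=(0.548332, 1.003187)

1 0.2560 0.2136 0.7454
2 0.8160 0.5483 1.0032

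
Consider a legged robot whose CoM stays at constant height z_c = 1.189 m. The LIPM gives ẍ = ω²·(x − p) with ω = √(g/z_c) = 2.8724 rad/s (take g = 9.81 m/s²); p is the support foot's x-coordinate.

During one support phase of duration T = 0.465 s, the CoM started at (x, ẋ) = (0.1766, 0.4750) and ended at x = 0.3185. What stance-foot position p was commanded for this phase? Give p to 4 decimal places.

ωT = 2.8724·0.465 = 1.335666; cosh(ωT) = 2.032755, sinh(ωT) = 1.769772
x(T) = p + (x₀−p)·cosh(ωT) + (ẋ₀/ω)·sinh(ωT) ⇒ p·(1 − cosh) = x(T) − x₀·cosh − (ẋ₀/ω)·sinh
numerator   = 0.3185 − (0.1766)·2.032755 − (0.4750/2.8724)·1.769772 = -0.333146
denominator = 1 − 2.032755 = -1.032755
p = -0.333146 / -1.032755 = 0.3226

p = 0.3226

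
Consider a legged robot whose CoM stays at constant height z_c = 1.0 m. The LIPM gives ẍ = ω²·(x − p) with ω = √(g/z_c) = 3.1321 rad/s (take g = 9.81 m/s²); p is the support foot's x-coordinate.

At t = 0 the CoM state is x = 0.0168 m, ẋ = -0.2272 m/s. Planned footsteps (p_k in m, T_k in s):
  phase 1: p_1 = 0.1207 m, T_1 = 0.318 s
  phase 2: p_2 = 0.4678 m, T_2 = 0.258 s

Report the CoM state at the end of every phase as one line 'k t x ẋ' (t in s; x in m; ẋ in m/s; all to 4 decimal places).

1 0.3180 -0.1239 -0.7300
2 0.5760 -0.5374 -2.6476

phase 1: p=0.1207, T=0.318, ωT=0.996008, cosh=1.538401, sinh=1.169050; start (x,ẋ)=(0.016800, -0.227200) → end (x,ẋ)=(-0.123942, -0.729963)
phase 2: p=0.4678, T=0.258, ωT=0.808082, cosh=1.344656, sinh=0.898944; start (x,ẋ)=(-0.123942, -0.729963) → end (x,ẋ)=(-0.537396, -2.647647)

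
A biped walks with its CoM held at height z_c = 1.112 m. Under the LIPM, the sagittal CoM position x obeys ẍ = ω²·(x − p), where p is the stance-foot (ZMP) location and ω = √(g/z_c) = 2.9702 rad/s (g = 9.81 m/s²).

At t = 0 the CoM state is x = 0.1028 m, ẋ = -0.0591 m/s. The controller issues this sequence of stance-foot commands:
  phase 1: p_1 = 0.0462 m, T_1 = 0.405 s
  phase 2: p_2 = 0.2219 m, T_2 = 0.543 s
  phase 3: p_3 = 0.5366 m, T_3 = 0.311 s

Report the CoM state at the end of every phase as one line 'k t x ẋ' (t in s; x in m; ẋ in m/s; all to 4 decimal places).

phase 1: p=0.0462, T=0.405, ωT=1.202931, cosh=1.815088, sinh=1.514775; start (x,ẋ)=(0.102800, -0.059100) → end (x,ẋ)=(0.118793, 0.147382)
phase 2: p=0.2219, T=0.543, ωT=1.612819, cosh=2.608129, sinh=2.408804; start (x,ẋ)=(0.118793, 0.147382) → end (x,ẋ)=(0.072510, -0.353297)
phase 3: p=0.5366, T=0.311, ωT=0.923732, cosh=1.457854, sinh=1.060819; start (x,ẋ)=(0.072510, -0.353297) → end (x,ẋ)=(-0.266156, -1.977330)

1 0.4050 0.1188 0.1474
2 0.9480 0.0725 -0.3533
3 1.2590 -0.2662 -1.9773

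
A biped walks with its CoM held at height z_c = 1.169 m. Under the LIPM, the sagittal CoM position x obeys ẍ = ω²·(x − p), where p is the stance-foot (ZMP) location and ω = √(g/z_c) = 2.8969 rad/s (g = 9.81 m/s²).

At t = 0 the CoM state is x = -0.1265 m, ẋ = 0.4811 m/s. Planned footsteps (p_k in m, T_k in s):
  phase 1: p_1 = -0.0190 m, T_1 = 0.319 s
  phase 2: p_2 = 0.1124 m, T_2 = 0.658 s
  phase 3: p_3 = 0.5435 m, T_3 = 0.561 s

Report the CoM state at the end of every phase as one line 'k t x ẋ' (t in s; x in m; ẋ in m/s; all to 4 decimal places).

1 0.3190 0.0005 0.3710
2 0.9770 0.1490 0.2094
3 1.5380 -0.3208 -2.2375

phase 1: p=-0.0190, T=0.319, ωT=0.924111, cosh=1.458256, sinh=1.061372; start (x,ẋ)=(-0.126500, 0.481100) → end (x,ẋ)=(0.000504, 0.371038)
phase 2: p=0.1124, T=0.658, ωT=1.906160, cosh=3.437929, sinh=3.289279; start (x,ẋ)=(0.000504, 0.371038) → end (x,ẋ)=(0.149003, 0.209376)
phase 3: p=0.5435, T=0.561, ωT=1.625161, cosh=2.638058, sinh=2.441178; start (x,ẋ)=(0.149003, 0.209376) → end (x,ẋ)=(-0.320768, -2.237477)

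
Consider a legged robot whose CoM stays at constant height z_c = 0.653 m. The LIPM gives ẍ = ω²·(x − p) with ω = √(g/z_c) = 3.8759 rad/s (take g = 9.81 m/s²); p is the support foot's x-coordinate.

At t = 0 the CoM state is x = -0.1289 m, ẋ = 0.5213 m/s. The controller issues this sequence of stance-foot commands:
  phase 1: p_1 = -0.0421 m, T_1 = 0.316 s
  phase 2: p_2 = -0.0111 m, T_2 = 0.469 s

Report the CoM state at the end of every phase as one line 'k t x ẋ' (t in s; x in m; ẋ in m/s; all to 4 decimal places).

phase 1: p=-0.0421, T=0.316, ωT=1.224784, cosh=1.848627, sinh=1.554806; start (x,ẋ)=(-0.128900, 0.521300) → end (x,ẋ)=(0.006557, 0.440609)
phase 2: p=-0.0111, T=0.469, ωT=1.817797, cosh=3.160330, sinh=2.997947; start (x,ẋ)=(0.006557, 0.440609) → end (x,ẋ)=(0.385506, 1.597640)

1 0.3160 0.0066 0.4406
2 0.7850 0.3855 1.5976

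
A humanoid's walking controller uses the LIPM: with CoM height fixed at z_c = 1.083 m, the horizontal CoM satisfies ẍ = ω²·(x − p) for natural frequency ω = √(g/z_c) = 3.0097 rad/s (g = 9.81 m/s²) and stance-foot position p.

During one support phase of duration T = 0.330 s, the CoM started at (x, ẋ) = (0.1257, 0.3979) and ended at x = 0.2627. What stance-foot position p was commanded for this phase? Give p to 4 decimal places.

ωT = 3.0097·0.330 = 0.993201; cosh(ωT) = 1.535126, sinh(ωT) = 1.164737
x(T) = p + (x₀−p)·cosh(ωT) + (ẋ₀/ω)·sinh(ωT) ⇒ p·(1 − cosh) = x(T) − x₀·cosh − (ẋ₀/ω)·sinh
numerator   = 0.2627 − (0.1257)·1.535126 − (0.3979/3.0097)·1.164737 = -0.084250
denominator = 1 − 1.535126 = -0.535126
p = -0.084250 / -0.535126 = 0.1574

p = 0.1574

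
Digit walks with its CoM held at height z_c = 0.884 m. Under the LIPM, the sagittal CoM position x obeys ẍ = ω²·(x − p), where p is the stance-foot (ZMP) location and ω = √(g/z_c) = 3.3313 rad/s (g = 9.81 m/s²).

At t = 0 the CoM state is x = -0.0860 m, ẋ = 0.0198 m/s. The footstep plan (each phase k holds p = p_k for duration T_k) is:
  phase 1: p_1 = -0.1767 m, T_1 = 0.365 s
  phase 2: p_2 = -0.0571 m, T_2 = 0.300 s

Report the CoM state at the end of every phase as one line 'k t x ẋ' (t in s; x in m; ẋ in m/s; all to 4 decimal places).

1 0.3650 -0.0011 0.5012
2 0.6650 0.2059 0.9920

phase 1: p=-0.1767, T=0.365, ωT=1.215925, cosh=1.834924, sinh=1.538488; start (x,ẋ)=(-0.086000, 0.019800) → end (x,ẋ)=(-0.001128, 0.501184)
phase 2: p=-0.0571, T=0.300, ωT=0.999390, cosh=1.542364, sinh=1.174260; start (x,ẋ)=(-0.001128, 0.501184) → end (x,ẋ)=(0.205893, 0.991959)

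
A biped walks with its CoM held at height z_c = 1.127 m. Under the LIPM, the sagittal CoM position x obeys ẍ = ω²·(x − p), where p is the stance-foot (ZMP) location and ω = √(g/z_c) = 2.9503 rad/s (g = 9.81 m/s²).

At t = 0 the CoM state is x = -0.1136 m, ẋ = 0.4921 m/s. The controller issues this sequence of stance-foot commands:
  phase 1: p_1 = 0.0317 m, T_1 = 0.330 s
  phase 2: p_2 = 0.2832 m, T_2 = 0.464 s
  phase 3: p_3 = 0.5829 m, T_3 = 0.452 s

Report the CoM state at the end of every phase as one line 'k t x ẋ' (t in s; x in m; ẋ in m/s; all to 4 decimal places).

phase 1: p=0.0317, T=0.330, ωT=0.973599, cosh=1.512588, sinh=1.134867; start (x,ẋ)=(-0.113600, 0.492100) → end (x,ẋ)=(0.001213, 0.257851)
phase 2: p=0.2832, T=0.464, ωT=1.368939, cosh=2.092777, sinh=1.838401; start (x,ẋ)=(0.001213, 0.257851) → end (x,ẋ)=(-0.146263, -0.989825)
phase 3: p=0.5829, T=0.452, ωT=1.333536, cosh=2.028990, sinh=1.765446; start (x,ẋ)=(-0.146263, -0.989825) → end (x,ẋ)=(-1.488871, -5.806260)

1 0.3300 0.0012 0.2579
2 0.7940 -0.1463 -0.9898
3 1.2460 -1.4889 -5.8063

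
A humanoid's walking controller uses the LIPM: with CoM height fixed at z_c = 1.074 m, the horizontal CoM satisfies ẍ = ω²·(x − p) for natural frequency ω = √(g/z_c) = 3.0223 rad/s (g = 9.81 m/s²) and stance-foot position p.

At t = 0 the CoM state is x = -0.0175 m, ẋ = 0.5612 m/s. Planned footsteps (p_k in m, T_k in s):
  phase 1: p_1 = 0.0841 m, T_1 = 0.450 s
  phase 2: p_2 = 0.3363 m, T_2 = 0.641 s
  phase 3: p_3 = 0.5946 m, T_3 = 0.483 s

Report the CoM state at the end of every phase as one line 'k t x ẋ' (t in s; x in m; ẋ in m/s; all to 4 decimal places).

1 0.4500 0.2110 0.6065
2 1.0910 0.5746 0.8620
3 1.5740 1.1299 1.8322

phase 1: p=0.0841, T=0.450, ωT=1.360035, cosh=2.076491, sinh=1.819839; start (x,ẋ)=(-0.017500, 0.561200) → end (x,ẋ)=(0.211048, 0.606517)
phase 2: p=0.3363, T=0.641, ωT=1.937294, cosh=3.542021, sinh=3.397927; start (x,ẋ)=(0.211048, 0.606517) → end (x,ẋ)=(0.574552, 0.862010)
phase 3: p=0.5946, T=0.483, ωT=1.459771, cosh=2.268631, sinh=2.036342; start (x,ẋ)=(0.574552, 0.862010) → end (x,ẋ)=(1.129917, 1.832200)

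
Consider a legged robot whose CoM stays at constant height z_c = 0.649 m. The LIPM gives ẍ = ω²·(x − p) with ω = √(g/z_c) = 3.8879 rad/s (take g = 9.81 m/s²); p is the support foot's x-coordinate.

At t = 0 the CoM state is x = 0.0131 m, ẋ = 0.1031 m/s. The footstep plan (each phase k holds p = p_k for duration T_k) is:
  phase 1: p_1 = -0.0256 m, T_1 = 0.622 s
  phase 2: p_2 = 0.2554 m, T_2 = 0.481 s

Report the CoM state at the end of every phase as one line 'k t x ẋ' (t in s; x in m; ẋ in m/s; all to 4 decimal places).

1 0.6220 0.3410 1.4212
2 1.1030 1.6976 5.7749

phase 1: p=-0.0256, T=0.622, ωT=2.418274, cosh=5.657769, sinh=5.568694; start (x,ẋ)=(0.013100, 0.103100) → end (x,ẋ)=(0.341027, 1.421191)
phase 2: p=0.2554, T=0.481, ωT=1.870080, cosh=3.321463, sinh=3.167352; start (x,ẋ)=(0.341027, 1.421191) → end (x,ẋ)=(1.697608, 5.774878)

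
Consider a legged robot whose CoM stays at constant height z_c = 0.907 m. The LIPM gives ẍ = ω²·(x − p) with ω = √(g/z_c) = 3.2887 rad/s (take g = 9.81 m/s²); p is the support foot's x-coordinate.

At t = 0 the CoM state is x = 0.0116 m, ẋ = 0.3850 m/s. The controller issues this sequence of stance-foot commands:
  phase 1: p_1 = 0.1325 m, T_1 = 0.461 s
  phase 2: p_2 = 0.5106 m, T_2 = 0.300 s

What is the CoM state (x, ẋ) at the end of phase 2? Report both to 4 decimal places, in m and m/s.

phase 1: p=0.1325, T=0.461, ωT=1.516091, cosh=2.386977, sinh=2.167409; start (x,ẋ)=(0.011600, 0.385000) → end (x,ẋ)=(0.097648, 0.057216)
phase 2: p=0.5106, T=0.300, ωT=0.986610, cosh=1.527483, sinh=1.154644; start (x,ẋ)=(0.097648, 0.057216) → end (x,ẋ)=(-0.100089, -1.480698)

x = -0.1001, ẋ = -1.4807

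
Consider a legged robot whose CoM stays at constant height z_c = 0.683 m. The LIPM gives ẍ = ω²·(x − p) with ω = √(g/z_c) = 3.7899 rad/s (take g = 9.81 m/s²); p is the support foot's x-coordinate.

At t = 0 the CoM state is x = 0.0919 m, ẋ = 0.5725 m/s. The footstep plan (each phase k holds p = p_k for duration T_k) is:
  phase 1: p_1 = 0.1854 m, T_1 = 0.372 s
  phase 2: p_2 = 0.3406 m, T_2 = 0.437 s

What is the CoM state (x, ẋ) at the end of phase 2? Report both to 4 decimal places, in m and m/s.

x = 0.5310, ẋ = 0.8772

phase 1: p=0.1854, T=0.372, ωT=1.409843, cosh=2.169747, sinh=1.925565; start (x,ẋ)=(0.091900, 0.572500) → end (x,ẋ)=(0.273403, 0.559845)
phase 2: p=0.3406, T=0.437, ωT=1.656186, cosh=2.715079, sinh=2.524213; start (x,ẋ)=(0.273403, 0.559845) → end (x,ẋ)=(0.531033, 0.877186)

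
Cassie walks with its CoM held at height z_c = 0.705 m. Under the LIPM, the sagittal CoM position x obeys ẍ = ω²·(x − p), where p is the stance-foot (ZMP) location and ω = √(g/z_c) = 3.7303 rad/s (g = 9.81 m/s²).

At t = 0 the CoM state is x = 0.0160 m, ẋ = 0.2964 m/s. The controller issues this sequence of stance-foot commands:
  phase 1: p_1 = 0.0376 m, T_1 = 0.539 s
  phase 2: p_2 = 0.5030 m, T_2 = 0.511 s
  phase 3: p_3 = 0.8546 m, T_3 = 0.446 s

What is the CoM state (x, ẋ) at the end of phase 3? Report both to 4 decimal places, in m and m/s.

phase 1: p=0.0376, T=0.539, ωT=2.010632, cosh=3.800969, sinh=3.667065; start (x,ẋ)=(0.016000, 0.296400) → end (x,ẋ)=(0.246875, 0.831135)
phase 2: p=0.5030, T=0.511, ωT=1.906183, cosh=3.438005, sinh=3.289358; start (x,ẋ)=(0.246875, 0.831135) → end (x,ẋ)=(0.355330, -0.285287)
phase 3: p=0.8546, T=0.446, ωT=1.663714, cosh=2.734157, sinh=2.544723; start (x,ẋ)=(0.355330, -0.285287) → end (x,ẋ)=(-0.705098, -5.519378)

x = -0.7051, ẋ = -5.5194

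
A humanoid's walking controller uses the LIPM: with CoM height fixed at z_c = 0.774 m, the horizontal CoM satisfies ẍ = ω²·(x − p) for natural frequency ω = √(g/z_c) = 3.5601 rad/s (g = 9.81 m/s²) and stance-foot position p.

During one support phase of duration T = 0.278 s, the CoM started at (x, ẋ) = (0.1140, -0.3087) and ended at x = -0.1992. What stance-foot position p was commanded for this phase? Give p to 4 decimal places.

ωT = 3.5601·0.278 = 0.989708; cosh(ωT) = 1.531067, sinh(ωT) = 1.159381
x(T) = p + (x₀−p)·cosh(ωT) + (ẋ₀/ω)·sinh(ωT) ⇒ p·(1 − cosh) = x(T) − x₀·cosh − (ẋ₀/ω)·sinh
numerator   = -0.1992 − (0.1140)·1.531067 − (-0.3087/3.5601)·1.159381 = -0.273210
denominator = 1 − 1.531067 = -0.531067
p = -0.273210 / -0.531067 = 0.5145

p = 0.5145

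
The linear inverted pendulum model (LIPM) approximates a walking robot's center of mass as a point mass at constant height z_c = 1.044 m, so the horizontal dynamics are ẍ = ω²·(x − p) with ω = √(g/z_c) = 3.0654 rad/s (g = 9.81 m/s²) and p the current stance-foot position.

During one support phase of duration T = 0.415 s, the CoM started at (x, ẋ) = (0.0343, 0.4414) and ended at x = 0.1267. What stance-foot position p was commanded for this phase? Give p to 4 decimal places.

p = 0.1905

ωT = 3.0654·0.415 = 1.272141; cosh(ωT) = 1.924358, sinh(ωT) = 1.644127
x(T) = p + (x₀−p)·cosh(ωT) + (ẋ₀/ω)·sinh(ωT) ⇒ p·(1 − cosh) = x(T) − x₀·cosh − (ẋ₀/ω)·sinh
numerator   = 0.1267 − (0.0343)·1.924358 − (0.4414/3.0654)·1.644127 = -0.176050
denominator = 1 − 1.924358 = -0.924358
p = -0.176050 / -0.924358 = 0.1905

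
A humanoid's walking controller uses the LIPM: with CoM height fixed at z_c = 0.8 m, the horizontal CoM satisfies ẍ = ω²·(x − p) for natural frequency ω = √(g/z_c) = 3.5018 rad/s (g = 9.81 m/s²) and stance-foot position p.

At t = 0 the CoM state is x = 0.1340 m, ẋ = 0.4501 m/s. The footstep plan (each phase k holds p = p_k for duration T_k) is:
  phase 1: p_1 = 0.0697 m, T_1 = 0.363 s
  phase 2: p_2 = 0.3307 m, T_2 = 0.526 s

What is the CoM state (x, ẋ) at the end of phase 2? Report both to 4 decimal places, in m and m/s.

phase 1: p=0.0697, T=0.363, ωT=1.271153, cosh=1.922735, sinh=1.642227; start (x,ẋ)=(0.134000, 0.450100) → end (x,ẋ)=(0.404414, 1.235196)
phase 2: p=0.3307, T=0.526, ωT=1.841947, cosh=3.233658, sinh=3.075150; start (x,ẋ)=(0.404414, 1.235196) → end (x,ẋ)=(1.653768, 4.787993)

x = 1.6538, ẋ = 4.7880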